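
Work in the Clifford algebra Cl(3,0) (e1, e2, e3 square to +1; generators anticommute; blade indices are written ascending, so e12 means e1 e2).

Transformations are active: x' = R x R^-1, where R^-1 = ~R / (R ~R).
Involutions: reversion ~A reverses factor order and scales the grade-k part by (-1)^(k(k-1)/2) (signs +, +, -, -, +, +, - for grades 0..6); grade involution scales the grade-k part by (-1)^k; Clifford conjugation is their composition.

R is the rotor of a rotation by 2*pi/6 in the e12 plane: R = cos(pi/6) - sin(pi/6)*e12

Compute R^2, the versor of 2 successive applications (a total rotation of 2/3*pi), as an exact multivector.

Half-angle bookkeeping: 2 applications in e12 add up to rotor phase 2*pi/6 = pi/3, so R^2 = cos(pi/3) - sin(pi/3)*e12.
cos(pi/3) = 1/2 and sin(pi/3) = sqrt(3)/2, so R^2 = 1/2 - sqrt(3)/2*e12. The net rotation is 2/3*pi; the rotor keeps the half-angle phase exactly.
Answer: 1/2 - sqrt(3)/2*e12


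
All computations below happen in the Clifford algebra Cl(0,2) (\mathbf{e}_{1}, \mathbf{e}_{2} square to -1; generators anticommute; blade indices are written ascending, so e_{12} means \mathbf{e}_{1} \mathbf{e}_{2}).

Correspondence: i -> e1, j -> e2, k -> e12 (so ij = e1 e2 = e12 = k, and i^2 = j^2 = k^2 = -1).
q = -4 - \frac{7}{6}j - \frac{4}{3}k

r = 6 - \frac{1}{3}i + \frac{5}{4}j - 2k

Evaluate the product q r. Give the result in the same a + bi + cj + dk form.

In blades: q = -4 - \frac{7}{6} e_{2} - \frac{4}{3} e_{12}, r = 6 - \frac{1}{3} e_{1} + \frac{5}{4} e_{2} - 2 e_{12}.
Distribute q over r term by term (generator squares from the signature, products reordered to ascending indices): (-4)*r = -24 + \frac{4}{3} e_{1} - 5 e_{2} + 8 e_{12}; (-\frac{7}{6} e_{2})*r = \frac{35}{24} + \frac{7}{3} e_{1} - 7 e_{2} - \frac{7}{18} e_{12}; (-\frac{4}{3} e_{12})*r = -\frac{8}{3} + \frac{5}{3} e_{1} + \frac{4}{9} e_{2} - 8 e_{12}.
Sum: -\frac{605}{24} + \frac{16}{3} e_{1} - \frac{104}{9} e_{2} - \frac{7}{18} e_{12}; translating back through the correspondence:
Answer: -\frac{605}{24} + \frac{16}{3}i - \frac{104}{9}j - \frac{7}{18}k


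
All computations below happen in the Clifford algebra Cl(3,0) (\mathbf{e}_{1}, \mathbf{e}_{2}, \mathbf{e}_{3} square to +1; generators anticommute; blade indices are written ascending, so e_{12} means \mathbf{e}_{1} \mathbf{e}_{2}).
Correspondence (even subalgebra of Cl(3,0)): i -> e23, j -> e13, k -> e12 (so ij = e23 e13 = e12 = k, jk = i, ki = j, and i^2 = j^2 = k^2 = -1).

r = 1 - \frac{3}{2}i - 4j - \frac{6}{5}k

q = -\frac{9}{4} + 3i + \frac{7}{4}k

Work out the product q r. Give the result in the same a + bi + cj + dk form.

In blades: q = -\frac{9}{4} + \frac{7}{4} e_{12} + 3 e_{23}, r = 1 - \frac{6}{5} e_{12} - 4 e_{13} - \frac{3}{2} e_{23}.
Distribute q over r term by term (generator squares from the signature, products reordered to ascending indices): (-\frac{9}{4})*r = -\frac{9}{4} + \frac{27}{10} e_{12} + 9 e_{13} + \frac{27}{8} e_{23}; (\frac{7}{4} e_{12})*r = \frac{21}{10} + \frac{7}{4} e_{12} - \frac{21}{8} e_{13} + 7 e_{23}; (3 e_{23})*r = \frac{9}{2} - 12 e_{12} + \frac{18}{5} e_{13} + 3 e_{23}.
Sum: \frac{87}{20} - \frac{151}{20} e_{12} + \frac{399}{40} e_{13} + \frac{107}{8} e_{23}; translating back through the correspondence:
Answer: \frac{87}{20} + \frac{107}{8}i + \frac{399}{40}j - \frac{151}{20}k


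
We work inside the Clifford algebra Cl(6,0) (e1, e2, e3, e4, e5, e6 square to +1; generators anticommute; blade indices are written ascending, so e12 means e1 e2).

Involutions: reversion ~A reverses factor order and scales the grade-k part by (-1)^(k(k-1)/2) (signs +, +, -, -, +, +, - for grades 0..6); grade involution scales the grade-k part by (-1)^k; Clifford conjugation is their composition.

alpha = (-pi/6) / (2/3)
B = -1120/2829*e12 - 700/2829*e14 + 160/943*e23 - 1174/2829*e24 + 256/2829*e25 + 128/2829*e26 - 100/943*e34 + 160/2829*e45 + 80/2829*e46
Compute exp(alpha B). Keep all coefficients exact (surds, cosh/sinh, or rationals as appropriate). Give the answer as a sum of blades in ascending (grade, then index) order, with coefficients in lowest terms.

B^2 term by term: the squares give (-1120/2829)^2*(e12)^2 + (-700/2829)^2*(e14)^2 + (160/943)^2*(e23)^2 + (-1174/2829)^2*(e24)^2 + (256/2829)^2*(e25)^2 + (128/2829)^2*(e26)^2 + (-100/943)^2*(e34)^2 + (160/2829)^2*(e45)^2 + (80/2829)^2*(e46)^2 = 1254400/8003241*(-1) + 490000/8003241*(-1) + 25600/889249*(-1) + 1378276/8003241*(-1) + 65536/8003241*(-1) + 16384/8003241*(-1) + 10000/889249*(-1) + 25600/8003241*(-1) + 6400/8003241*(-1) = -4/9 (each basis 2-blade squares to minus the product of its generators' squares); cross terms between blades sharing an index anticommute and cancel; the commuting (index-disjoint) pairs give grade-4 terms 2*c*c'*(blade product), which cancel blade by blade — e1234: 224000/2667747 - 224000/2667747 = 0; e1245: -358400/8003241 + 358400/8003241 = 0; e1246: -179200/8003241 + 179200/8003241 = 0; e2345: 51200/2667747 - 51200/2667747 = 0; e2346: 25600/2667747 - 25600/2667747 = 0; e2456: -40960/8003241 + 40960/8003241 = 0 — confirming B is simple. So B^2 = -4/9.
B^2 = -4/9 — B^2 < 0, so the exponential closes trigonometrically: l = 2/3, alpha*l = -pi/6, so exp(alpha B) = cos(-pi/6) + (sin(-pi/6)/(2/3))*B = sqrt(3)/2 + (-3/4)*B.
Answer: sqrt(3)/2 + 280/943*e12 + 175/943*e14 - 120/943*e23 + 587/1886*e24 - 64/943*e25 - 32/943*e26 + 75/943*e34 - 40/943*e45 - 20/943*e46


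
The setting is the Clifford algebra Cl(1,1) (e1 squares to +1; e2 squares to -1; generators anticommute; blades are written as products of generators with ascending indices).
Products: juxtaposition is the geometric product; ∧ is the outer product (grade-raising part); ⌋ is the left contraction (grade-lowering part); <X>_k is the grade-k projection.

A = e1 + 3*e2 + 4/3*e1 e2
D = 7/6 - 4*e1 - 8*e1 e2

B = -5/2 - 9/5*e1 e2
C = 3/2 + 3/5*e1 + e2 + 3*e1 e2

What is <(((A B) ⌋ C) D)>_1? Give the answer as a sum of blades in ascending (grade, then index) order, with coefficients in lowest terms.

step 1: -12/5 - 79/10*e1 - 93/10*e2 - 10/3*e1 e2
step 2: -226/25 - 1467/50*e1 - 261/10*e2 - 36/5*e1 e2
step 3: 12331/75 + 21073/100*e1 + 17547/100*e2 - 1012/25*e1 e2
step 4: 21073/100*e1 + 17547/100*e2
Answer: 21073/100*e1 + 17547/100*e2


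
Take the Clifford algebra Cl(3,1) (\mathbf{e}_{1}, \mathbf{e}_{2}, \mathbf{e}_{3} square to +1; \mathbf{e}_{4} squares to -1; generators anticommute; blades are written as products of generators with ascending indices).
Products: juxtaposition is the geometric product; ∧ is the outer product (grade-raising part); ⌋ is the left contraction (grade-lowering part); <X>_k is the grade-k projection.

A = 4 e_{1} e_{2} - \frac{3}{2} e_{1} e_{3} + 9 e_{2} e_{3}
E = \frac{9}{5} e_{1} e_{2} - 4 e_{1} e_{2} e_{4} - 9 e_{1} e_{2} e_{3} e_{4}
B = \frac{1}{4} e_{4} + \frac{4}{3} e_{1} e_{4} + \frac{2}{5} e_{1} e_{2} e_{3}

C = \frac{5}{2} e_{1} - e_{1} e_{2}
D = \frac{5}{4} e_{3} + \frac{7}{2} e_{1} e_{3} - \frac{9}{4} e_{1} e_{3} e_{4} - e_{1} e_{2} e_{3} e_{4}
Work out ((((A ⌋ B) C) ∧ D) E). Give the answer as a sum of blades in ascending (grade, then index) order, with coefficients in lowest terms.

step 1: -\frac{18}{5} e_{1} - \frac{3}{5} e_{2} - \frac{8}{5} e_{3}
step 2: -9 - \frac{3}{5} e_{1} + \frac{18}{5} e_{2} + \frac{3}{2} e_{1} e_{2} + 4 e_{1} e_{3} + \frac{8}{5} e_{1} e_{2} e_{3}
step 3: -\frac{45}{4} e_{3} - \frac{129}{4} e_{1} e_{3} + \frac{9}{2} e_{2} e_{3} - \frac{429}{40} e_{1} e_{2} e_{3} + \frac{81}{4} e_{1} e_{3} e_{4} + \frac{171}{10} e_{1} e_{2} e_{3} e_{4}
step 4: \frac{1539}{10} - \frac{729}{4} e_{2} - \frac{9819}{200} e_{3} - \frac{3861}{40} e_{4} - \frac{81}{10} e_{1} e_{3} + \frac{81}{2} e_{1} e_{4} + \frac{459}{20} e_{2} e_{3} + \frac{1161}{4} e_{2} e_{4} - \frac{1842}{25} e_{3} e_{4} - \frac{81}{4} e_{1} e_{2} e_{3} + \frac{405}{4} e_{1} e_{2} e_{4} + 18 e_{1} e_{3} e_{4} + \frac{3309}{20} e_{2} e_{3} e_{4} + 45 e_{1} e_{2} e_{3} e_{4}
Answer: \frac{1539}{10} - \frac{729}{4} e_{2} - \frac{9819}{200} e_{3} - \frac{3861}{40} e_{4} - \frac{81}{10} e_{1} e_{3} + \frac{81}{2} e_{1} e_{4} + \frac{459}{20} e_{2} e_{3} + \frac{1161}{4} e_{2} e_{4} - \frac{1842}{25} e_{3} e_{4} - \frac{81}{4} e_{1} e_{2} e_{3} + \frac{405}{4} e_{1} e_{2} e_{4} + 18 e_{1} e_{3} e_{4} + \frac{3309}{20} e_{2} e_{3} e_{4} + 45 e_{1} e_{2} e_{3} e_{4}


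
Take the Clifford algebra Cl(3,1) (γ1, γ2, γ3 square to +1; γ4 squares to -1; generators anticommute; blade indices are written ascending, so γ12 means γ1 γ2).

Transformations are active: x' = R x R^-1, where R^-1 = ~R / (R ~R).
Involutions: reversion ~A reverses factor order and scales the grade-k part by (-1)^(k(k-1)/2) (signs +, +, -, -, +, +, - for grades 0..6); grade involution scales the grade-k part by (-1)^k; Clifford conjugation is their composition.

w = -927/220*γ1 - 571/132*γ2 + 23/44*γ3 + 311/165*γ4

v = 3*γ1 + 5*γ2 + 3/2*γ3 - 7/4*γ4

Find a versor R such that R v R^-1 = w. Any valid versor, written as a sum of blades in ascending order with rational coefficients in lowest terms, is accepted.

Key observation: q(v) = q(w) = 531/16 (sandwiches preserve the norm), so R = v + w = -267/220*γ1 + 89/132*γ2 + 89/44*γ3 + 89/660*γ4 works whenever it is invertible — the component of v along it is kept and (v - w)/2 reverses, sending v to w.
Answer: -267/220*γ1 + 89/132*γ2 + 89/44*γ3 + 89/660*γ4


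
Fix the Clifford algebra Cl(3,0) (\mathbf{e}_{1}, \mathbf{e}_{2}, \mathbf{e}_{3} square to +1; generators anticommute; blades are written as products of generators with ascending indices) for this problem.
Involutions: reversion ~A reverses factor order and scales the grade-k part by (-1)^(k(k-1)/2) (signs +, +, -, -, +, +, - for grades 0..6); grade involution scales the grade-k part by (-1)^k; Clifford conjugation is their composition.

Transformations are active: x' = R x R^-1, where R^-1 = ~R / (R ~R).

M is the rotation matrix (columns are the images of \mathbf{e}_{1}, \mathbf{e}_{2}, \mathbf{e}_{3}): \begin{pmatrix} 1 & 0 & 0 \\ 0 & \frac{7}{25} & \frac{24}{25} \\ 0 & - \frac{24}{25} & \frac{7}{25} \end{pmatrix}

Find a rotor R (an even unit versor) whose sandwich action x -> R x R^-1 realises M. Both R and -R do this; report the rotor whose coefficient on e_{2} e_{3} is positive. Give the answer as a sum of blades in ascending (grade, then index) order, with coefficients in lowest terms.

Method: write R = a + b12*e_{1} e_{2} + b13*e_{1} e_{3} + b23*e_{2} e_{3} with a^2 + b12^2 + b13^2 + b23^2 = 1 (so R^-1 = ~R). Expanding the columns R e_j ~R gives tr M = 4a^2 - 1 and, from the antisymmetric part, M21 - M12 = -4a*b12, M13 - M31 = 4a*b13, M32 - M23 = -4a*b23.
Here tr M = \frac{39}{25}, so a^2 = (1 + tr M)/4 = \frac{16}{25} and a = ±\frac{4}{5}. Taking a = \frac{4}{5}: M21 - M12 = 0, M13 - M31 = 0, M32 - M23 = -\frac{48}{25}, giving b12 = 0, b13 = 0, b23 = \frac{3}{5}, i.e. R = \frac{4}{5} + \frac{3}{5} e_{2} e_{3}.
Its e_{2} e_{3} coefficient is already positive.
Answer: \frac{4}{5} + \frac{3}{5} e_{2} e_{3}. Uniqueness: Spin(3) -> SO(3) maps R and -R to the same rotation of trace \frac{39}{25}; fixing the sign of the e_{2} e_{3} coefficient removes the ambiguity.


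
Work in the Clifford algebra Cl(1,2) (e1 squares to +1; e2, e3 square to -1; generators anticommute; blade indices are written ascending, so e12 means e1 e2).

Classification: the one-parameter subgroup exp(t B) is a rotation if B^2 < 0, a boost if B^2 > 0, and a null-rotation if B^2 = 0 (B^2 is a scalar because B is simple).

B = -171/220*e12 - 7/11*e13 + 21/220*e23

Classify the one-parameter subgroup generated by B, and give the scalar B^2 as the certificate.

B^2 term by term: the squares give (-171/220)^2*(e12)^2 + (-7/11)^2*(e13)^2 + (21/220)^2*(e23)^2 = 29241/48400*(+1) + 49/121*(+1) + 441/48400*(-1) = 1 (each basis 2-blade squares to minus the product of its generators' squares); cross terms between blades sharing an index anticommute and cancel. So B^2 = 1.
Answer: boost, certificate B^2 = 1. One invariant decides it: the square 1 survives every conjugation, and its sign is exactly the classification.


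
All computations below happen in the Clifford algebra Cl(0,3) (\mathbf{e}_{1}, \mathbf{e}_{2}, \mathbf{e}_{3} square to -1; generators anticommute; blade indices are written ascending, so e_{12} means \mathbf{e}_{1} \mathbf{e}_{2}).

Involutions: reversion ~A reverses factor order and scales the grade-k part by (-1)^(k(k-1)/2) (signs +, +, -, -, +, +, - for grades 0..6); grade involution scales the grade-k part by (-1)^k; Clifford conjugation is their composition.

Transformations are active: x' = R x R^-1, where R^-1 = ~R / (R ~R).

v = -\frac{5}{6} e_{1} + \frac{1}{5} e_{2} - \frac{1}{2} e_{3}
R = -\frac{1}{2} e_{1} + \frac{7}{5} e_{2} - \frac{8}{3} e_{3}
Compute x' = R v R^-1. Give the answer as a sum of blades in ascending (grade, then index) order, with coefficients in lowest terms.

~R = -\frac{1}{2} e_{1} + \frac{7}{5} e_{2} - \frac{8}{3} e_{3}, and R ~R = -\frac{8389}{900}, so R^-1 = ~R / (-\frac{8389}{900}).
R v = -\frac{203}{100} + \frac{16}{15} e_{12} - \frac{71}{36} e_{13} - \frac{1}{6} e_{23}
Answer: \frac{30983}{50334} e_{1} + \frac{17189}{41945} e_{2} - \frac{11099}{16778} e_{3}


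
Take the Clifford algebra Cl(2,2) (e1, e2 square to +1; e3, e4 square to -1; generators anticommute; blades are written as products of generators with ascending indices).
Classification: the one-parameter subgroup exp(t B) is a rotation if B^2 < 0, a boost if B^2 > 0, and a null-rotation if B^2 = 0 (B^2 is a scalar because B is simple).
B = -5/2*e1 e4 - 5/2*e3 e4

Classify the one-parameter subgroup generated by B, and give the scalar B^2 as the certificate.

B^2 term by term: the squares give (-5/2)^2*(e1 e4)^2 + (-5/2)^2*(e3 e4)^2 = 25/4*(+1) + 25/4*(-1) = 0 (each basis 2-blade squares to minus the product of its generators' squares); cross terms between blades sharing an index anticommute and cancel. So B^2 = 0.
Answer: null-rotation, certificate B^2 = 0. Why this suffices: the scalar 0 survives any versor conjugation, so its sign alone determines the class however B is presented.


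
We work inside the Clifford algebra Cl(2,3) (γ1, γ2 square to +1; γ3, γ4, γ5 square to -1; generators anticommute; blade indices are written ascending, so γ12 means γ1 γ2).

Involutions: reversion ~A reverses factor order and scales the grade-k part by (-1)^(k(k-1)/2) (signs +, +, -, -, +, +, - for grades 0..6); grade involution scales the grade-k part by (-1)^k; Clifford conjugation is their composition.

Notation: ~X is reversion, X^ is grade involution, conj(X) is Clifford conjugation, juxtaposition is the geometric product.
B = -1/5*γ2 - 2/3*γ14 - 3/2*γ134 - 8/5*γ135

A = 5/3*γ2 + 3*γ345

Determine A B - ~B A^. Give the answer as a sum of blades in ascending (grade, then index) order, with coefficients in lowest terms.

first term: -1/3 + 24/5*γ14 - 9/2*γ15 + 10/9*γ124 + 2*γ135 + 5/2*γ1234 + 8/3*γ1235 + 3/5*γ2345
second term: 1/3 - 24/5*γ14 + 9/2*γ15 + 10/9*γ124 - 2*γ135 - 5/2*γ1234 - 8/3*γ1235 + 3/5*γ2345
Answer: -2/3 + 48/5*γ14 - 9*γ15 + 4*γ135 + 5*γ1234 + 16/3*γ1235


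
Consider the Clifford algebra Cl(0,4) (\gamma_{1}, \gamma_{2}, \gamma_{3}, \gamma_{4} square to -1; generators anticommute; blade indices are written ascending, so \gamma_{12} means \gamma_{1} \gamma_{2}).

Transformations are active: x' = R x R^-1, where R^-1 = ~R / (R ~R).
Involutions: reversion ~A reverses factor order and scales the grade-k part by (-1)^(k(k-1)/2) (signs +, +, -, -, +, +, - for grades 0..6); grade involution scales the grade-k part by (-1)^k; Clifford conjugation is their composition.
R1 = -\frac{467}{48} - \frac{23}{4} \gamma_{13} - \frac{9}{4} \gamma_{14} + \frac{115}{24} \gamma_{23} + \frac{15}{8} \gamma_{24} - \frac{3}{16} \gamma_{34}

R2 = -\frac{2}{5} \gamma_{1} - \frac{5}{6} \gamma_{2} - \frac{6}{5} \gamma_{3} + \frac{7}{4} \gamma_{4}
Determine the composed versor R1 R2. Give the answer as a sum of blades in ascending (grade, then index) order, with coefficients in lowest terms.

Distribute over the terms of R2 (each basis-blade product reordered to ascending indices, repeated generators contracted through their squares):
R1 (-\frac{2}{5} \gamma_{1}) = \frac{467}{120} \gamma_{1} + \frac{23}{10} \gamma_{3} + \frac{9}{10} \gamma_{4} - \frac{23}{12} \gamma_{123} - \frac{3}{4} \gamma_{124} + \frac{3}{40} \gamma_{134}
R1 (-\frac{5}{6} \gamma_{2}) = \frac{2335}{288} \gamma_{2} - \frac{575}{144} \gamma_{3} - \frac{25}{16} \gamma_{4} - \frac{115}{24} \gamma_{123} - \frac{15}{8} \gamma_{124} + \frac{5}{32} \gamma_{234}
R1 (-\frac{6}{5} \gamma_{3}) = -\frac{69}{10} \gamma_{1} + \frac{23}{4} \gamma_{2} + \frac{467}{40} \gamma_{3} + \frac{9}{40} \gamma_{4} - \frac{27}{10} \gamma_{134} + \frac{9}{4} \gamma_{234}
R1 (\frac{7}{4} \gamma_{4}) = \frac{63}{16} \gamma_{1} - \frac{105}{32} \gamma_{2} + \frac{21}{64} \gamma_{3} - \frac{3269}{192} \gamma_{4} - \frac{161}{16} \gamma_{134} + \frac{805}{96} \gamma_{234}
Summing the partial products and collecting blades:
Answer: \frac{223}{240} \gamma_{1} + \frac{1523}{144} \gamma_{2} + \frac{29693}{2880} \gamma_{3} - \frac{3353}{192} \gamma_{4} - \frac{161}{24} \gamma_{123} - \frac{21}{8} \gamma_{124} - \frac{203}{16} \gamma_{134} + \frac{259}{24} \gamma_{234}


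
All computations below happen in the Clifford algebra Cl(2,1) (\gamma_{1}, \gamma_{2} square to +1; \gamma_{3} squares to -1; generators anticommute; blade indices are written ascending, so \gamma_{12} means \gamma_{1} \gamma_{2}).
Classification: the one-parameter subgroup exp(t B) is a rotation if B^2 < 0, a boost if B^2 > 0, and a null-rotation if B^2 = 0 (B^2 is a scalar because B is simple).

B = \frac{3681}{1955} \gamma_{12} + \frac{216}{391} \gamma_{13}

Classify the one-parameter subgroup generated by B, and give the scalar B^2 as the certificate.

B^2 term by term: the squares give (\frac{3681}{1955})^2*(\gamma_{12})^2 + (\frac{216}{391})^2*(\gamma_{13})^2 = \frac{13549761}{3822025}*(-1) + \frac{46656}{152881}*(+1) = -\frac{81}{25} (each basis 2-blade squares to minus the product of its generators' squares); cross terms between blades sharing an index anticommute and cancel. So B^2 = -\frac{81}{25}.
Answer: rotation, certificate B^2 = -\frac{81}{25}. One invariant decides it: the square -\frac{81}{25} survives every conjugation, and its sign is exactly the classification.


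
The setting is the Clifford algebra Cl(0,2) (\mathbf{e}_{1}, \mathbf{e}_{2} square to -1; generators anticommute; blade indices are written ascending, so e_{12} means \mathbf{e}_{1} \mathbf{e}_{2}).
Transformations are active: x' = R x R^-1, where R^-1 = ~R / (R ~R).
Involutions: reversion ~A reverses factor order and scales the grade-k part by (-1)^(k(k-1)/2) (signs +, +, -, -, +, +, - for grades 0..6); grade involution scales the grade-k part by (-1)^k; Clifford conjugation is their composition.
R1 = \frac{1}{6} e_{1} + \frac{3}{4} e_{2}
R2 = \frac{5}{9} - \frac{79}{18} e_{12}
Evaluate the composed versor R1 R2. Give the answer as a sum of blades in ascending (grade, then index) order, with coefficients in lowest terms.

Distribute over the terms of R1 (each basis-blade product reordered to ascending indices, repeated generators contracted through their squares):
(\frac{1}{6} e_{1}) R2 = \frac{5}{54} e_{1} + \frac{79}{108} e_{2}
(\frac{3}{4} e_{2}) R2 = -\frac{79}{24} e_{1} + \frac{5}{12} e_{2}
Summing the partial products and collecting blades:
Answer: -\frac{691}{216} e_{1} + \frac{31}{27} e_{2}


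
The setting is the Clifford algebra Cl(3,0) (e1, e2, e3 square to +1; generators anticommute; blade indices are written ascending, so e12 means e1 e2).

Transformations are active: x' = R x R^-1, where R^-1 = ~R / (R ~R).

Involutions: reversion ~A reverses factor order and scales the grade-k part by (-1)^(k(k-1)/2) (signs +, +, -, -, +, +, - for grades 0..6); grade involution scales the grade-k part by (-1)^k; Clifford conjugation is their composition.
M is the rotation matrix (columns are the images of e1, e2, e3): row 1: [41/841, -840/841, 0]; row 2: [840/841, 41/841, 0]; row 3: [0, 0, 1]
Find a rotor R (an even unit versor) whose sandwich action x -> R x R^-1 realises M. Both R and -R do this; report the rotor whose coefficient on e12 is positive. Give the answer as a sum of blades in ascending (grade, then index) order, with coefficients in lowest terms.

Method: write R = a + b12*e12 + b13*e13 + b23*e23 with a^2 + b12^2 + b13^2 + b23^2 = 1 (so R^-1 = ~R). Expanding the columns R e_j ~R gives tr M = 4a^2 - 1 and, from the antisymmetric part, M21 - M12 = -4a*b12, M13 - M31 = 4a*b13, M32 - M23 = -4a*b23.
Here tr M = 923/841, so a^2 = (1 + tr M)/4 = 441/841 and a = ±21/29. Taking a = 21/29: M21 - M12 = 1680/841, M13 - M31 = 0, M32 - M23 = 0, giving b12 = -20/29, b13 = 0, b23 = 0, i.e. R = 21/29 - 20/29*e12.
Its e12 coefficient is negative, so report the other preimage -R.
Answer: -21/29 + 20/29*e12. Recall the cover is two-to-one: with M of trace 923/841, both preimages act alike, and the stated e12 sign chooses the sheet.


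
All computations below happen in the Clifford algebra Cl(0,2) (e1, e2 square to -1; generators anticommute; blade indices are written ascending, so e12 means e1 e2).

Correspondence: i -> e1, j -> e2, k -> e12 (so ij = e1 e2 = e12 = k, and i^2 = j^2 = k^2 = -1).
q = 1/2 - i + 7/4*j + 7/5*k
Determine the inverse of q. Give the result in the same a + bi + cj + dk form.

In blades: q = 1/2 - e1 + 7/4*e2 + 7/5*e12.
With qbar = 1/2 + e1 - 7/4*e2 - 7/5*e12 (scalar fixed, mapped units negated), q qbar = 2509/400 (the sum of squared coefficients), so q^-1 = qbar / (2509/400) = 200/2509 + 400/2509*e1 - 700/2509*e2 - 560/2509*e12; translating back:
Answer: 200/2509 + 400/2509*i - 700/2509*j - 560/2509*k


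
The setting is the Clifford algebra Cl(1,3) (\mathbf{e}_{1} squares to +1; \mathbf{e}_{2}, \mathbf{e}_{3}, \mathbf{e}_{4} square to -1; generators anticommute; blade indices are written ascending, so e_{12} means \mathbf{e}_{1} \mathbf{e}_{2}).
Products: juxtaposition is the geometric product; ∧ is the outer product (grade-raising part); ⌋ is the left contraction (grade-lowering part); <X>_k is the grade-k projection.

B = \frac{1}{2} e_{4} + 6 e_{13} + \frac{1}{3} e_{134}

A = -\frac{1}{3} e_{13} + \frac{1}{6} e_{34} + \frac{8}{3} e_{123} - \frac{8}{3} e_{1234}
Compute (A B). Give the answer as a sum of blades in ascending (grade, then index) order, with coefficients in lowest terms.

step 1: -2 - \frac{1}{18} e_{1} - \frac{152}{9} e_{2} - \frac{1}{12} e_{3} - \frac{1}{9} e_{4} + e_{14} + \frac{136}{9} e_{24} + \frac{4}{3} e_{123} - \frac{1}{6} e_{134} + \frac{4}{3} e_{1234}
Answer: -2 - \frac{1}{18} e_{1} - \frac{152}{9} e_{2} - \frac{1}{12} e_{3} - \frac{1}{9} e_{4} + e_{14} + \frac{136}{9} e_{24} + \frac{4}{3} e_{123} - \frac{1}{6} e_{134} + \frac{4}{3} e_{1234}


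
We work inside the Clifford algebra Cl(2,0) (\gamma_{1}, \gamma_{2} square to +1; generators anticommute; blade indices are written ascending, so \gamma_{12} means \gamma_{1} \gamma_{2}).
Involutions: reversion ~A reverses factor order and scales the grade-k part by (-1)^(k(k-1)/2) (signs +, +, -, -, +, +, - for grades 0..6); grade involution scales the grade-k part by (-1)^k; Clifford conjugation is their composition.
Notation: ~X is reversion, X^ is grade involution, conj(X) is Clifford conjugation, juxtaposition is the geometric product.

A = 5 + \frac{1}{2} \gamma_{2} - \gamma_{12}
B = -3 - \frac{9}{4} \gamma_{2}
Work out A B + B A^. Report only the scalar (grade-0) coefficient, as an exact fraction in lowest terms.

first term: -\frac{129}{8} + \frac{9}{4} \gamma_{1} - \frac{51}{4} \gamma_{2} + 3 \gamma_{12}
second term: -\frac{111}{8} - \frac{9}{4} \gamma_{1} - \frac{39}{4} \gamma_{2} + 3 \gamma_{12}
Answer: -30


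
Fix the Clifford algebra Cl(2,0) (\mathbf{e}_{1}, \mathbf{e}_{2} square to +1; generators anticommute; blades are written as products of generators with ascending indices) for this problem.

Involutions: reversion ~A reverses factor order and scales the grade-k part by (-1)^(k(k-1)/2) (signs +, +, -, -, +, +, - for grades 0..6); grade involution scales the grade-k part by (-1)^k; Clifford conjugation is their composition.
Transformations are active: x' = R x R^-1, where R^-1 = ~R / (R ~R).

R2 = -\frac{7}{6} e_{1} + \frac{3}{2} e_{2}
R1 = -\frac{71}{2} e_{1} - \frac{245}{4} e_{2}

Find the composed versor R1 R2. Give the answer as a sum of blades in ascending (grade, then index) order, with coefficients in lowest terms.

Distribute over the terms of R1 (each basis-blade product reordered to ascending indices, repeated generators contracted through their squares):
(-\frac{71}{2} e_{1}) R2 = \frac{497}{12} - \frac{213}{4} e_{1} e_{2}
(-\frac{245}{4} e_{2}) R2 = -\frac{735}{8} - \frac{1715}{24} e_{1} e_{2}
Summing the partial products and collecting blades:
Answer: -\frac{1211}{24} - \frac{2993}{24} e_{1} e_{2}


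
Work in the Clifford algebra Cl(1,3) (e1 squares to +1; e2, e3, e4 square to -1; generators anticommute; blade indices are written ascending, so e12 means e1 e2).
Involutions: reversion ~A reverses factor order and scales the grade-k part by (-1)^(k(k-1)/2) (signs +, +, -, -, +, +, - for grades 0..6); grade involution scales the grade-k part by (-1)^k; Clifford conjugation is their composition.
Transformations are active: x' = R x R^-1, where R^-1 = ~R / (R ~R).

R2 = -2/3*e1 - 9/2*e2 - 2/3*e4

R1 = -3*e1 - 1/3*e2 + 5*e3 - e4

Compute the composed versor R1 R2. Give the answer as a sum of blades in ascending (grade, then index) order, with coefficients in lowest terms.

Distribute over the terms of R2 (each basis-blade product reordered to ascending indices, repeated generators contracted through their squares):
R1 (-2/3*e1) = 2 - 2/9*e12 + 10/3*e13 - 2/3*e14
R1 (-9/2*e2) = -3/2 + 27/2*e12 + 45/2*e23 - 9/2*e24
R1 (-2/3*e4) = -2/3 + 2*e14 + 2/9*e24 - 10/3*e34
Summing the partial products and collecting blades:
Answer: -1/6 + 239/18*e12 + 10/3*e13 + 4/3*e14 + 45/2*e23 - 77/18*e24 - 10/3*e34


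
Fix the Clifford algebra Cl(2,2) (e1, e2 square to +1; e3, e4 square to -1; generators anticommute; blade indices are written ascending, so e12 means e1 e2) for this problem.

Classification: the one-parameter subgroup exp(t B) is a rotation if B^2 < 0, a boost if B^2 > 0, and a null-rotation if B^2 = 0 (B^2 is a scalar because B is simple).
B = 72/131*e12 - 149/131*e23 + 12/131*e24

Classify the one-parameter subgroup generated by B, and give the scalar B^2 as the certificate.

B^2 term by term: the squares give (72/131)^2*(e12)^2 + (-149/131)^2*(e23)^2 + (12/131)^2*(e24)^2 = 5184/17161*(-1) + 22201/17161*(+1) + 144/17161*(+1) = 1 (each basis 2-blade squares to minus the product of its generators' squares); cross terms between blades sharing an index anticommute and cancel. So B^2 = 1.
Answer: boost, certificate B^2 = 1. Key observation: B^2 = 1 is a conjugation invariant, so its sign decides the class regardless of the surface form of B.


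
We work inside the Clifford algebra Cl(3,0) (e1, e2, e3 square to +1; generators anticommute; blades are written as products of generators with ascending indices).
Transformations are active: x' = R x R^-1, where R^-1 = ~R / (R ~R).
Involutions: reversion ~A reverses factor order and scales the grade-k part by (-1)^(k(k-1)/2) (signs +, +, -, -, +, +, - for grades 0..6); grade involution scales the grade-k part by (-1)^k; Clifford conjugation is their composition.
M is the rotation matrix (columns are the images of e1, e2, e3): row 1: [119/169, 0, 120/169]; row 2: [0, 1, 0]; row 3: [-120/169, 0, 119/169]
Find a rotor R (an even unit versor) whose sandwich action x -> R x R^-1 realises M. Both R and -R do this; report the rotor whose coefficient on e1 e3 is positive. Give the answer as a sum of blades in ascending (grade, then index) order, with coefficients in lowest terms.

Method: write R = a + b12*e1 e2 + b13*e1 e3 + b23*e2 e3 with a^2 + b12^2 + b13^2 + b23^2 = 1 (so R^-1 = ~R). Expanding the columns R e_j ~R gives tr M = 4a^2 - 1 and, from the antisymmetric part, M21 - M12 = -4a*b12, M13 - M31 = 4a*b13, M32 - M23 = -4a*b23.
Here tr M = 407/169, so a^2 = (1 + tr M)/4 = 144/169 and a = ±12/13. Taking a = 12/13: M21 - M12 = 0, M13 - M31 = 240/169, M32 - M23 = 0, giving b12 = 0, b13 = 5/13, b23 = 0, i.e. R = 12/13 + 5/13*e1 e3.
Its e1 e3 coefficient is already positive.
Answer: 12/13 + 5/13*e1 e3. Uniqueness: Spin(3) -> SO(3) maps R and -R to the same rotation of trace 407/169; fixing the sign of the e1 e3 coefficient removes the ambiguity.


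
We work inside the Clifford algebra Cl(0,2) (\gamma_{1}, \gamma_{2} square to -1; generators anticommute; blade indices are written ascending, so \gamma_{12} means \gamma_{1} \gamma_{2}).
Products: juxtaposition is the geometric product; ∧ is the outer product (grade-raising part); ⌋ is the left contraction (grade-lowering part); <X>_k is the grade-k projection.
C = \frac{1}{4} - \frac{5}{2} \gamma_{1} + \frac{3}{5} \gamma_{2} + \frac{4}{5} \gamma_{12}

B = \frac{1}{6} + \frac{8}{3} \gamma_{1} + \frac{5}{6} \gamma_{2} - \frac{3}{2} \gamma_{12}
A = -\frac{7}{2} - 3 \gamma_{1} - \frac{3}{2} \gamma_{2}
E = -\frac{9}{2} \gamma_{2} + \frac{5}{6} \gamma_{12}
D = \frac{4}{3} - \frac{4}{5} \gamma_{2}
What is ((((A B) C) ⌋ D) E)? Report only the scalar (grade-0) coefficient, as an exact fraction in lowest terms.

step 1: \frac{26}{3} - \frac{91}{12} \gamma_{1} - \frac{23}{3} \gamma_{2} + \frac{27}{4} \gamma_{12}
step 2: -\frac{2111}{120} - \frac{8099}{240} \gamma_{1} - \frac{301}{40} \gamma_{2} - \frac{3623}{240} \gamma_{12}
step 3: -\frac{6632}{225} + \frac{2111}{150} \gamma_{2}
step 4: \frac{6333}{100} + \frac{2111}{180} \gamma_{1} + \frac{3316}{25} \gamma_{2} - \frac{3316}{135} \gamma_{12}
Answer: \frac{6333}{100}


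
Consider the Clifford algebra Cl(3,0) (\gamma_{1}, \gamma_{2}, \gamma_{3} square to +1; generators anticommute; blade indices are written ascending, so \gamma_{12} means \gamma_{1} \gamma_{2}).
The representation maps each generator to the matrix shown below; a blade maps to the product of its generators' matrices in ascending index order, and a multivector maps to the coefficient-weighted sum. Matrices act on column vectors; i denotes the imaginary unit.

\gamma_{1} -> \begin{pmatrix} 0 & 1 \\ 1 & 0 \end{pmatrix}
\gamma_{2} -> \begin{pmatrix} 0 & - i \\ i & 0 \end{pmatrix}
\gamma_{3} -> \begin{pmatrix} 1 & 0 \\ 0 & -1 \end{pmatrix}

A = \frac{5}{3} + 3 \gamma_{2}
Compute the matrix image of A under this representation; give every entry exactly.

M = (\frac{5}{3})*1 + (3)*rho(\gamma_{2}), summed entrywise (1 is the identity matrix):
Answer: \begin{pmatrix} \frac{5}{3} & - 3 i \\ 3 i & \frac{5}{3} \end{pmatrix}


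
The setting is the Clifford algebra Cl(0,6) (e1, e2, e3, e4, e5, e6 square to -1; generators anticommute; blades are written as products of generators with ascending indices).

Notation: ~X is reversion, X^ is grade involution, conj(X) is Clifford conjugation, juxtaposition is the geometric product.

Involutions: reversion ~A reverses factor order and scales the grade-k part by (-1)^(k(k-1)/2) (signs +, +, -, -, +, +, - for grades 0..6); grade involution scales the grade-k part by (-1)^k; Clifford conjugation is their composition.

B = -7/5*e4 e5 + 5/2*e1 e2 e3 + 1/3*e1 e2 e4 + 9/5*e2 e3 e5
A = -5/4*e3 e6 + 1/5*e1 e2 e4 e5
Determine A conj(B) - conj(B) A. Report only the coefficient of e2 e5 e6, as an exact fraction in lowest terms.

first term: -1/15*e5 - 7/25*e1 e2 - 25/8*e1 e2 e6 + 9/25*e1 e3 e4 + 9/4*e2 e5 e6 - 1/2*e3 e4 e5 - 7/4*e3 e4 e5 e6 + 5/12*e1 e2 e3 e4 e6
second term: 1/15*e5 - 7/25*e1 e2 + 25/8*e1 e2 e6 + 9/25*e1 e3 e4 - 9/4*e2 e5 e6 - 1/2*e3 e4 e5 - 7/4*e3 e4 e5 e6 + 5/12*e1 e2 e3 e4 e6
Answer: 9/2


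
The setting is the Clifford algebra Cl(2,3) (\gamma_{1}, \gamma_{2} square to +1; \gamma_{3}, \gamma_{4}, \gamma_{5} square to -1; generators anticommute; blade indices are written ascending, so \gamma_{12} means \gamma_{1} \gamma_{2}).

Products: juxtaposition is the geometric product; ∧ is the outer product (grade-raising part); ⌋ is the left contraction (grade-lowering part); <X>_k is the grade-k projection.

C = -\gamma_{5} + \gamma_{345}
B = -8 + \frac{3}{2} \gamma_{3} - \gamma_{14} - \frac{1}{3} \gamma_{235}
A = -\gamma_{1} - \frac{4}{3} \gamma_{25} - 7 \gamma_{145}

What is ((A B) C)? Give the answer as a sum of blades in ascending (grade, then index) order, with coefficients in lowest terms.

step 1: 8 \gamma_{1} - \frac{4}{9} \gamma_{3} + \gamma_{4} + 7 \gamma_{5} - \frac{3}{2} \gamma_{13} + \frac{32}{3} \gamma_{25} + 56 \gamma_{145} + 2 \gamma_{235} - \frac{7}{3} \gamma_{1234} + \frac{1}{3} \gamma_{1235} - \frac{4}{3} \gamma_{1245} - \frac{21}{2} \gamma_{1345}
step 2: 7 - \frac{21}{2} \gamma_{1} + \frac{32}{3} \gamma_{2} - 56 \gamma_{13} + 56 \gamma_{14} - 8 \gamma_{15} + 2 \gamma_{23} + 2 \gamma_{24} - 7 \gamma_{34} + \frac{13}{9} \gamma_{35} - \frac{5}{9} \gamma_{45} + \frac{5}{3} \gamma_{123} - \gamma_{124} + \frac{7}{3} \gamma_{125} - \frac{21}{2} \gamma_{134} + \frac{3}{2} \gamma_{135} + \frac{3}{2} \gamma_{145} - \frac{32}{3} \gamma_{234} + 8 \gamma_{1345} + \frac{7}{3} \gamma_{12345}
Answer: 7 - \frac{21}{2} \gamma_{1} + \frac{32}{3} \gamma_{2} - 56 \gamma_{13} + 56 \gamma_{14} - 8 \gamma_{15} + 2 \gamma_{23} + 2 \gamma_{24} - 7 \gamma_{34} + \frac{13}{9} \gamma_{35} - \frac{5}{9} \gamma_{45} + \frac{5}{3} \gamma_{123} - \gamma_{124} + \frac{7}{3} \gamma_{125} - \frac{21}{2} \gamma_{134} + \frac{3}{2} \gamma_{135} + \frac{3}{2} \gamma_{145} - \frac{32}{3} \gamma_{234} + 8 \gamma_{1345} + \frac{7}{3} \gamma_{12345}


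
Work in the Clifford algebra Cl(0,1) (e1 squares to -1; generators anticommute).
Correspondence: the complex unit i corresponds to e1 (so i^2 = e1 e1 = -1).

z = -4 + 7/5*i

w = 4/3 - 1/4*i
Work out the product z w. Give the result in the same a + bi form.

In blades: z = -4 + 7/5*e1, w = 4/3 - 1/4*e1.
Distribute z over w term by term (generator squares from the signature, products reordered to ascending indices): (-4)*w = -16/3 + e1; (7/5*e1)*w = 7/20 + 28/15*e1.
Sum: -299/60 + 43/15*e1; translating back through the correspondence:
Answer: -299/60 + 43/15*i


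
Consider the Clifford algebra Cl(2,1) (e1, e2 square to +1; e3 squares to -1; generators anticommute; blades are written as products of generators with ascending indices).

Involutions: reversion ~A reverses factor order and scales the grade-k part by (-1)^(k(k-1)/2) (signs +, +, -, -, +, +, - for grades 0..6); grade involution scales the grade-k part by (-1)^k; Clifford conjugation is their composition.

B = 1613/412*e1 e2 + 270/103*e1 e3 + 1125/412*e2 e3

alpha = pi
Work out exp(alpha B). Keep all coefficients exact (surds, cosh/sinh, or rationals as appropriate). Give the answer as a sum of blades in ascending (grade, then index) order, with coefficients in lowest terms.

B^2 term by term: the squares give (1613/412)^2*(e1 e2)^2 + (270/103)^2*(e1 e3)^2 + (1125/412)^2*(e2 e3)^2 = 2601769/169744*(-1) + 72900/10609*(+1) + 1265625/169744*(+1) = -1 (each basis 2-blade squares to minus the product of its generators' squares); cross terms between blades sharing an index anticommute and cancel. So B^2 = -1.
B^2 = -1 — since the square is negative, the closed form is circular: l = 1, alpha*l = pi, so exp(alpha B) = cos(pi) + (sin(pi)/1)*B = -1 + (0)*B.
Answer: -1


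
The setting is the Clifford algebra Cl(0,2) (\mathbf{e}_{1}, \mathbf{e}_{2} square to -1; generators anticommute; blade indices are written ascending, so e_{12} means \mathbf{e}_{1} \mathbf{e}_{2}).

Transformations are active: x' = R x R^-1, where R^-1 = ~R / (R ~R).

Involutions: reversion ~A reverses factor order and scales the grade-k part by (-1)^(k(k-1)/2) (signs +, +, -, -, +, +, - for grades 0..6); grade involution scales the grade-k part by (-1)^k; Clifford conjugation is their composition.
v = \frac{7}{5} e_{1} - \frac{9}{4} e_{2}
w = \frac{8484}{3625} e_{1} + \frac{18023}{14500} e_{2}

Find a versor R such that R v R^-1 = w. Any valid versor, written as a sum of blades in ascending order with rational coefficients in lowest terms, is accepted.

R = v + w = \frac{13559}{3625} e_{1} - \frac{7301}{7250} e_{2} works: the equal norms (-\frac{2809}{400}) guarantee its sandwich swaps v into w.
Answer: \frac{13559}{3625} e_{1} - \frac{7301}{7250} e_{2}


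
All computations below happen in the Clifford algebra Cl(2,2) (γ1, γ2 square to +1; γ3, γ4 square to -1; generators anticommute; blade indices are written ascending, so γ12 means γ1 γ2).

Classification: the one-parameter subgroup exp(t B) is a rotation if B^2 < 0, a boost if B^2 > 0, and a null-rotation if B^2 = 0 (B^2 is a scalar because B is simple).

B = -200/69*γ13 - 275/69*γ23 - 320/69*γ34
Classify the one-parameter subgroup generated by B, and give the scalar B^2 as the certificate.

B^2 term by term: the squares give (-200/69)^2*(γ13)^2 + (-275/69)^2*(γ23)^2 + (-320/69)^2*(γ34)^2 = 40000/4761*(+1) + 75625/4761*(+1) + 102400/4761*(-1) = 25/9 (each basis 2-blade squares to minus the product of its generators' squares); cross terms between blades sharing an index anticommute and cancel. So B^2 = 25/9.
Answer: boost, certificate B^2 = 25/9. Key observation: B^2 = 25/9 is a conjugation invariant, so its sign decides the class regardless of the surface form of B.


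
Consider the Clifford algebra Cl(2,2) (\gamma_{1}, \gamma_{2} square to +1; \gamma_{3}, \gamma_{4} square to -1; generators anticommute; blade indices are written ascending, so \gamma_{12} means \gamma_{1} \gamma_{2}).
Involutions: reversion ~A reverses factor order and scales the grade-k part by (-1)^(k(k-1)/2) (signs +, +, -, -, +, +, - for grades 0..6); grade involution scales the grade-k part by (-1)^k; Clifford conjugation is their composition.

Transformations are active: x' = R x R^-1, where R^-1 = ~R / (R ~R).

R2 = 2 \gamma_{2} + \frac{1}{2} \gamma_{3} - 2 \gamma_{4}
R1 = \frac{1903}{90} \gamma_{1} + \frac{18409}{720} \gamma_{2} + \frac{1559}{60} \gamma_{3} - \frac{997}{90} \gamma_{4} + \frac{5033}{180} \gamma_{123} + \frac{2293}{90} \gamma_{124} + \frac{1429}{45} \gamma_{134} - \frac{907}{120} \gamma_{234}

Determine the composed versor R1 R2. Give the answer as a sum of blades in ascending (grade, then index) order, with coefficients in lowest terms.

Distribute over the terms of R2 (each basis-blade product reordered to ascending indices, repeated generators contracted through their squares):
R1 (2 \gamma_{2}) = \frac{18409}{360} + \frac{1903}{45} \gamma_{12} - \frac{5033}{90} \gamma_{13} - \frac{2293}{45} \gamma_{14} - \frac{1559}{30} \gamma_{23} + \frac{997}{45} \gamma_{24} - \frac{907}{60} \gamma_{34} + \frac{2858}{45} \gamma_{1234}
R1 (\frac{1}{2} \gamma_{3}) = -\frac{1559}{120} - \frac{5033}{360} \gamma_{12} + \frac{1903}{180} \gamma_{13} + \frac{1429}{90} \gamma_{14} + \frac{18409}{1440} \gamma_{23} - \frac{907}{240} \gamma_{24} + \frac{997}{180} \gamma_{34} - \frac{2293}{180} \gamma_{1234}
R1 (-2 \gamma_{4}) = -\frac{997}{45} + \frac{2293}{45} \gamma_{12} + \frac{2858}{45} \gamma_{13} - \frac{1903}{45} \gamma_{14} - \frac{907}{60} \gamma_{23} - \frac{18409}{360} \gamma_{24} - \frac{1559}{30} \gamma_{34} - \frac{5033}{90} \gamma_{1234}
Summing the partial products and collecting blades:
Answer: \frac{1439}{90} + \frac{5707}{72} \gamma_{12} + \frac{3269}{180} \gamma_{13} - \frac{2321}{30} \gamma_{14} - \frac{78191}{1440} \gamma_{23} - \frac{23587}{720} \gamma_{24} - \frac{5539}{90} \gamma_{34} - \frac{103}{20} \gamma_{1234}


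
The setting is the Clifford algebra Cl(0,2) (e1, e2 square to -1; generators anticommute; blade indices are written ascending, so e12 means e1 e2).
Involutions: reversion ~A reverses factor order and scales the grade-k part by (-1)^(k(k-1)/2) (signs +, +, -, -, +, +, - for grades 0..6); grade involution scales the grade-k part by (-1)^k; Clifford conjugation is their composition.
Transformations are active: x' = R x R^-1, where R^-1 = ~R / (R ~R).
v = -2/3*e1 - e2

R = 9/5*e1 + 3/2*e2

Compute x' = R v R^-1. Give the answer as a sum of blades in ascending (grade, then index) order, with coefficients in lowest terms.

~R = 9/5*e1 + 3/2*e2, and R ~R = -549/100, so R^-1 = ~R / (-549/100).
R v = 27/10 - 4/5*e12
Answer: -202/183*e1 - 29/61*e2


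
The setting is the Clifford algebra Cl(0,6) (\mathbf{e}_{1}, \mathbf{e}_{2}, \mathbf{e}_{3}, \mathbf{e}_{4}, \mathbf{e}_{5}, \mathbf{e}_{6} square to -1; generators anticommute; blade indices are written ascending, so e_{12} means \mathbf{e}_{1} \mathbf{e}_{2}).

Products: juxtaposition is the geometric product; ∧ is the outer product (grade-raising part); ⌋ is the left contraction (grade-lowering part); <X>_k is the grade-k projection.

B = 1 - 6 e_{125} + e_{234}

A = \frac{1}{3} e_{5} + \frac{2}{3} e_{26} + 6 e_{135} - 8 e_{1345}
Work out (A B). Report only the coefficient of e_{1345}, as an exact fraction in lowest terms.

step 1: \frac{1}{3} e_{5} + 2 e_{12} - 36 e_{23} + \frac{2}{3} e_{26} - 8 e_{125} + 6 e_{135} + 4 e_{156} + 48 e_{234} + \frac{2}{3} e_{346} - 6 e_{1245} - 8 e_{1345} - \frac{1}{3} e_{2345}
Answer: -8
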